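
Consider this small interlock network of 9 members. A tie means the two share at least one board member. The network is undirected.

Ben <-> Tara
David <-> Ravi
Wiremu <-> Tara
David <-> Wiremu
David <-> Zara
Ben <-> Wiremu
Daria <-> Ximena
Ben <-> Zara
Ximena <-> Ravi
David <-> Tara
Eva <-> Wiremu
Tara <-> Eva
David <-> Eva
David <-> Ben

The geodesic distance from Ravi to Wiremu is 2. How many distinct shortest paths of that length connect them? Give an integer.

The shortest distance is 2, and the only length-2 path is Ravi–David–Wiremu. So there is exactly 1 shortest path.

1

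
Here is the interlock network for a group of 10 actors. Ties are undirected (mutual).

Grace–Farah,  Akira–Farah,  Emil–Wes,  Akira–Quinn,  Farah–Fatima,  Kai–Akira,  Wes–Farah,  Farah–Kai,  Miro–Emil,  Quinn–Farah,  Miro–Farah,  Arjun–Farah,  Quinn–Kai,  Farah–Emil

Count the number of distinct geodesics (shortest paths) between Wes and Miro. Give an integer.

2

The shortest distance is 2. The length-2 paths are: Wes–Farah–Miro; Wes–Emil–Miro.
That gives 2 distinct shortest paths.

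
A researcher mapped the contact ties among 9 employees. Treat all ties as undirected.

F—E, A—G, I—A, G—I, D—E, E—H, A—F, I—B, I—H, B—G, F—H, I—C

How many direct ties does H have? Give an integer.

H is directly tied to E, F, and I. That is 3 neighbors, so the degree of H is 3.

3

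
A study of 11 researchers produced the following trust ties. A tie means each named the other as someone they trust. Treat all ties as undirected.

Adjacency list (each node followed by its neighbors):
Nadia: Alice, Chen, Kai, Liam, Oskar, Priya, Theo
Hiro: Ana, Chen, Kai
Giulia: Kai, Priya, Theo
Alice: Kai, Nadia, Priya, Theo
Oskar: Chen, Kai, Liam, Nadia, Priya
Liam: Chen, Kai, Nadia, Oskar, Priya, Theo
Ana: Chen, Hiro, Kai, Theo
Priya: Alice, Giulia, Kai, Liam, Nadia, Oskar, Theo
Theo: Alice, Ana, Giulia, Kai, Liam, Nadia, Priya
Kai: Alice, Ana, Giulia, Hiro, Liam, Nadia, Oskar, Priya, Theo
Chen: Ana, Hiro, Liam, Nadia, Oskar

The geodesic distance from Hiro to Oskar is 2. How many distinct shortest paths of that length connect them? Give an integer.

2

The shortest distance is 2. The length-2 paths are: Hiro–Kai–Oskar; Hiro–Chen–Oskar.
That gives 2 distinct shortest paths.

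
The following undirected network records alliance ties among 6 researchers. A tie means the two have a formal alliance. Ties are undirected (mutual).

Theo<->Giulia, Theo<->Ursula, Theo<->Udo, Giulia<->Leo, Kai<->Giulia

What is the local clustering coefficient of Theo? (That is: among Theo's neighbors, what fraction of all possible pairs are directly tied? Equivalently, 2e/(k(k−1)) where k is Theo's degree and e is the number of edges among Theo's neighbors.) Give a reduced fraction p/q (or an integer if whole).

Theo's neighbors: Giulia, Udo, and Ursula (k = 3).
Possible neighbor pairs: C(3,2) = 3. Edges among them: none → e = 0.
Clustering(Theo) = 0/3 = 0.

0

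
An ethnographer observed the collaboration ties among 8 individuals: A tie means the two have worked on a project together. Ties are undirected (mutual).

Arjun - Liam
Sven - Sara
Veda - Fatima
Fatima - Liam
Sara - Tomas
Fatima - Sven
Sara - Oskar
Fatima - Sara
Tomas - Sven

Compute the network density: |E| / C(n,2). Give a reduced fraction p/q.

There are 9 edges and 8 nodes, so the maximum possible is C(8,2) = 28.
Density = 9/28.

9/28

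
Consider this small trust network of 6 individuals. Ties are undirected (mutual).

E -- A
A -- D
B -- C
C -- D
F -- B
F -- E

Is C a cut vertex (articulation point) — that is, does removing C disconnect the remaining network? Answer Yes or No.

Even without C, every remaining node can still reach every other (the residual graph is connected), so C is not a cut vertex.

No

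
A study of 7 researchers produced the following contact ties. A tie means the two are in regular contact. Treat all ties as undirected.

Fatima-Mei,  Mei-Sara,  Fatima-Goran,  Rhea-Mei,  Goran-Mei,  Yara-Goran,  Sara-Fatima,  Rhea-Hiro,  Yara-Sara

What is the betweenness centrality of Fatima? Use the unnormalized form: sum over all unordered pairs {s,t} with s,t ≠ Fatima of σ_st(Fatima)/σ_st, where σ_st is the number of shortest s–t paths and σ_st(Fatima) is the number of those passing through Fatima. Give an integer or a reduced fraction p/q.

Pairs whose geodesics pass through Fatima — Sara–Goran: 1/3.
All other pairs contribute 0.
Summing the contributions gives betweenness(Fatima) = 1/3.

1/3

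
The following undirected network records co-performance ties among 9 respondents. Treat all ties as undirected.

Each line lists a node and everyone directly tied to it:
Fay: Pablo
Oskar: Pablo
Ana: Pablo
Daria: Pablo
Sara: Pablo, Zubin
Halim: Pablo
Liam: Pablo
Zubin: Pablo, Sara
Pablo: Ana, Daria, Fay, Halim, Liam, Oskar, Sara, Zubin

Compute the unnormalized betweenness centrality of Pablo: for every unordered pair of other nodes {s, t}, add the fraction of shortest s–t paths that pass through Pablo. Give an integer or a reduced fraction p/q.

Pairs whose geodesics pass through Pablo — Zubin–Daria: 1; Zubin–Halim: 1; Zubin–Oskar: 1; Zubin–Ana: 1; Zubin–Fay: 1; Zubin–Liam: 1; Daria–Halim: 1; Daria–Oskar: 1; Daria–Ana: 1; Daria–Fay: 1; Daria–Sara: 1; Daria–Liam: 1; Halim–Oskar: 1; Halim–Ana: 1 … (+13 more pairs).
All other pairs contribute 0.
Summing the contributions gives betweenness(Pablo) = 27.

27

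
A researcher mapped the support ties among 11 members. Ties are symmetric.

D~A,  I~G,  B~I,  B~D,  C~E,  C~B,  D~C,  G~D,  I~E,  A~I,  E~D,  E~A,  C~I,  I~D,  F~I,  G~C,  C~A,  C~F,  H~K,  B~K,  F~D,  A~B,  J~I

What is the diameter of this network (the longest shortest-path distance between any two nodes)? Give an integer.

Eccentricity of each node (its greatest distance to any other): A:3, B:2, C:3, D:3, E:4, F:4, G:4, H:4, I:3, J:4, K:3.
The maximum eccentricity is 4, realized for instance by the pair J–H via J – I – B – K – H. So the diameter is 4.

4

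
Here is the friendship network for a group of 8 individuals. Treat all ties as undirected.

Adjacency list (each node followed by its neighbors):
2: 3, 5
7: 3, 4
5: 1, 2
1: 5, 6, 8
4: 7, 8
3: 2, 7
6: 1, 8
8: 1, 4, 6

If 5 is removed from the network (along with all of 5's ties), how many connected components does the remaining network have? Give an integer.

5's neighbors (1 and 2) remain reachable from one another through other ties, so the rest of the network stays in one piece.

1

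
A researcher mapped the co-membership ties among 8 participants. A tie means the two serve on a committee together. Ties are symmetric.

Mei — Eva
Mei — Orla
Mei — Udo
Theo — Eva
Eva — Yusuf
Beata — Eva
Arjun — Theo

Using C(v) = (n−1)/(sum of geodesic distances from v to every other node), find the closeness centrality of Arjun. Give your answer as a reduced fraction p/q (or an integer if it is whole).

Distances from Arjun: Beata:3, Eva:2, Mei:3, Orla:4, Theo:1, Udo:4, Yusuf:3. Sum = 20.
n = 8, so closeness = 7/20.

7/20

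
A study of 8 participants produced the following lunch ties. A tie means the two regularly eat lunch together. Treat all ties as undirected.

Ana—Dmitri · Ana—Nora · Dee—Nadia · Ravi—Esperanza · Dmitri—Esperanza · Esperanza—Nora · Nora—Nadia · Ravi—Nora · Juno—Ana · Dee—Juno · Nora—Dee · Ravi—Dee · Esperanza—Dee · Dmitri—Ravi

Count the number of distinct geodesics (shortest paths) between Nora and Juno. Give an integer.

The shortest distance is 2. The length-2 paths are: Nora–Dee–Juno; Nora–Ana–Juno.
That gives 2 distinct shortest paths.

2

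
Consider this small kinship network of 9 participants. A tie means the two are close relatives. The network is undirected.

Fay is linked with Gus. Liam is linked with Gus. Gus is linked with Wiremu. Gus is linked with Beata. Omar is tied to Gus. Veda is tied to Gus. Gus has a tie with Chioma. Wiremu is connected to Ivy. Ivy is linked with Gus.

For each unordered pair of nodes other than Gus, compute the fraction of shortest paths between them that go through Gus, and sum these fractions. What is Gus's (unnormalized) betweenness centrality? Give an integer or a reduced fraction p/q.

27

Pairs whose geodesics pass through Gus — Beata–Liam: 1; Beata–Ivy: 1; Beata–Veda: 1; Beata–Omar: 1; Beata–Chioma: 1; Beata–Fay: 1; Beata–Wiremu: 1; Liam–Ivy: 1; Liam–Veda: 1; Liam–Omar: 1; Liam–Chioma: 1; Liam–Fay: 1; Liam–Wiremu: 1; Ivy–Veda: 1 … (+13 more pairs).
All other pairs contribute 0.
Summing the contributions gives betweenness(Gus) = 27.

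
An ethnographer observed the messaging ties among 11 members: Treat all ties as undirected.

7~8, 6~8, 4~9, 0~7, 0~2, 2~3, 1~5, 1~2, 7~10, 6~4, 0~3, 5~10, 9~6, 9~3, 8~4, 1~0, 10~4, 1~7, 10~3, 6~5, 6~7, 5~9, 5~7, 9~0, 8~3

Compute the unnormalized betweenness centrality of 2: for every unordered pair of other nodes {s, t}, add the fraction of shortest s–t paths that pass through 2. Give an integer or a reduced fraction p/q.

Pairs whose geodesics pass through 2 — 3–1: 1/2.
All other pairs contribute 0.
Summing the contributions gives betweenness(2) = 1/2.

1/2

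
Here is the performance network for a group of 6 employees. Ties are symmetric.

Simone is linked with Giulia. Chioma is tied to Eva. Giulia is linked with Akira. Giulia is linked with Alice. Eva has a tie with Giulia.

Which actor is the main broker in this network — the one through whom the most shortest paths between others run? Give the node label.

Giulia

Unnormalized betweenness of each node: Akira:0, Alice:0, Chioma:0, Eva:4, Giulia:9, Simone:0.
Giulia has the largest value, 9, making it the main broker — the node through which the most shortest paths run.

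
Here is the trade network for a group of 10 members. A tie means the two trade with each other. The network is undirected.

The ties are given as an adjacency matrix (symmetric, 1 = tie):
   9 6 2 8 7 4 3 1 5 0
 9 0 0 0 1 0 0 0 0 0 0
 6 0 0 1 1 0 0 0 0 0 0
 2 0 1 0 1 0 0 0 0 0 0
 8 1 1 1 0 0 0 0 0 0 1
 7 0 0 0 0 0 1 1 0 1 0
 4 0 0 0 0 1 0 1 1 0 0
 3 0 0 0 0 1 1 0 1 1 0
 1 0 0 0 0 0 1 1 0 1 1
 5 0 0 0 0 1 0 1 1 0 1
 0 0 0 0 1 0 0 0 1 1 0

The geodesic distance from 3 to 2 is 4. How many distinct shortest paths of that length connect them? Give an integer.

The shortest distance is 4. The length-4 paths are: 3–5–0–8–2; 3–1–0–8–2.
That gives 2 distinct shortest paths.

2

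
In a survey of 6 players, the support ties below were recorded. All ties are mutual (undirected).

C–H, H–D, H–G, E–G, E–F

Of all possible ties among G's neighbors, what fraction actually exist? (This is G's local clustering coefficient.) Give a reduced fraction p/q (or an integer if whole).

0

G's neighbors: E and H (k = 2).
Possible neighbor pairs: C(2,2) = 1. Edges among them: none → e = 0.
Clustering(G) = 0/1.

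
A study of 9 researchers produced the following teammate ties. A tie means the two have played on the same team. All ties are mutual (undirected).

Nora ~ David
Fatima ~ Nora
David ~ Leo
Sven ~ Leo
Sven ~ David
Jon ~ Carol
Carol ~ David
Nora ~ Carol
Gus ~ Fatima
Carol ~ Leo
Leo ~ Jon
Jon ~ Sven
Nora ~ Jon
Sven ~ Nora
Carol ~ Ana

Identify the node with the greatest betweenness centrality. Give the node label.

Unnormalized betweenness of each node: Ana:0, Carol:8, David:5/4, Fatima:7, Gus:0, Jon:5/4, Leo:3/4, Nora:51/4, Sven:1.
Nora has the largest value, 51/4, making it the main broker — the node through which the most shortest paths run.

Nora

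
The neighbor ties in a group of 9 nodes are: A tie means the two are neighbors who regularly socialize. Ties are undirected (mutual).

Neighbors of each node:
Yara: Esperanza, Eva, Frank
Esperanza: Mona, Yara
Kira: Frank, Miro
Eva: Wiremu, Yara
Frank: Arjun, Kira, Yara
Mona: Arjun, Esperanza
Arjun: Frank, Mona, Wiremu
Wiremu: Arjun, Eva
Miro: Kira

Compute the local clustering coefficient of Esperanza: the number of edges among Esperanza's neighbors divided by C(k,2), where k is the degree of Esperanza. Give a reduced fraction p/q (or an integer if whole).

Esperanza's neighbors: Mona and Yara (k = 2).
Possible neighbor pairs: C(2,2) = 1. Edges among them: none → e = 0.
Clustering(Esperanza) = 0/1.

0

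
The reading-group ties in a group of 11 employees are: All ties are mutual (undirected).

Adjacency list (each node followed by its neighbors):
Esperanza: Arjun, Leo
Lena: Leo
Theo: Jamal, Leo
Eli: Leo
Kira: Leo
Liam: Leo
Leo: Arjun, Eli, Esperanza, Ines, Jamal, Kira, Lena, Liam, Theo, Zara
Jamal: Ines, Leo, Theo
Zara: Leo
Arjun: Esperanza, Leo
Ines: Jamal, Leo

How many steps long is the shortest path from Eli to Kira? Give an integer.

2

One shortest route is Eli – Leo – Kira, which uses 2 edges, and Eli and Kira are not directly tied, so nothing shorter exists. So d(Eli,Kira) = 2.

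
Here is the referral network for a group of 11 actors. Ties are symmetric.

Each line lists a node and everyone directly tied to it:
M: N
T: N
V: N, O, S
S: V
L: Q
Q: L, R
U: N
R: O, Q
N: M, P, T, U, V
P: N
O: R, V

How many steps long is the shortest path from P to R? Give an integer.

4

One shortest route is P – N – V – O – R, which uses 4 edges, and at distance 3 from P we only reach {O, S}, which does not include R. So d(P,R) = 4.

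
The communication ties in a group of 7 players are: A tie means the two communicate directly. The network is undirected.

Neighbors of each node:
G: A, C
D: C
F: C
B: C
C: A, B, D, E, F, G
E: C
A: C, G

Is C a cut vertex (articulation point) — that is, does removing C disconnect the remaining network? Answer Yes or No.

Yes

Removing C leaves {A and G} with no path to {D}, so the network splits into 5 components. C is a cut vertex.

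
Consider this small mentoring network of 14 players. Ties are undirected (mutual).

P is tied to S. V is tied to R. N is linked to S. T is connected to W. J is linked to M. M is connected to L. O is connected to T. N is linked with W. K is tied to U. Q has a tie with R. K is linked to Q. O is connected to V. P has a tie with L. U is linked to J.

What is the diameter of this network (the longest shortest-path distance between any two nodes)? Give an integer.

7

Eccentricity of each node (its greatest distance to any other): J:7, K:7, L:7, M:7, N:7, O:7, P:7, Q:7, R:7, S:7, T:7, U:7, V:7, W:7.
The maximum eccentricity is 7, realized for instance by the pair N–K via N – S – P – L – M – J – U – K. So the diameter is 7.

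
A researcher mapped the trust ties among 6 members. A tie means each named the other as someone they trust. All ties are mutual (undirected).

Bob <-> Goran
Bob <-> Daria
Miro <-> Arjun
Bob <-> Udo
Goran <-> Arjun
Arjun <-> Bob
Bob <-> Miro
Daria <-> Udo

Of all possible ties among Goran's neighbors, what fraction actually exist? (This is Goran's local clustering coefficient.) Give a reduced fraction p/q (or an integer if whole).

Goran's neighbors: Arjun and Bob (k = 2).
Possible neighbor pairs: C(2,2) = 1. Edges among them: Arjun–Bob → e = 1.
Clustering(Goran) = 1/1.

1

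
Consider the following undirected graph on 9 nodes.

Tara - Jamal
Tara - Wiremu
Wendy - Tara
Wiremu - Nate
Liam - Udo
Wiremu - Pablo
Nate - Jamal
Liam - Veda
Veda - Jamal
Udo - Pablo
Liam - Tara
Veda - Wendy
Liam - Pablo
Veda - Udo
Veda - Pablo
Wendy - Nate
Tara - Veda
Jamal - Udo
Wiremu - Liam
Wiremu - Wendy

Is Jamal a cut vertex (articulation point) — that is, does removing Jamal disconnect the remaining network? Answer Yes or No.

Even without Jamal, every remaining node can still reach every other (the residual graph is connected), so Jamal is not a cut vertex.

No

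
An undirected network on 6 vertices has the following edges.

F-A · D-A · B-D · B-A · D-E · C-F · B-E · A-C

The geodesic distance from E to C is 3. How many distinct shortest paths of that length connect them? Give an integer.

The shortest distance is 3. The length-3 paths are: E–D–A–C; E–B–A–C.
That gives 2 distinct shortest paths.

2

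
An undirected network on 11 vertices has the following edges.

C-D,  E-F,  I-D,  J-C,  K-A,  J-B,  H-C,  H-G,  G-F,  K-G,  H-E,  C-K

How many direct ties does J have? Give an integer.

2

J is directly tied to B and C. That is 2 neighbors, so the degree of J is 2.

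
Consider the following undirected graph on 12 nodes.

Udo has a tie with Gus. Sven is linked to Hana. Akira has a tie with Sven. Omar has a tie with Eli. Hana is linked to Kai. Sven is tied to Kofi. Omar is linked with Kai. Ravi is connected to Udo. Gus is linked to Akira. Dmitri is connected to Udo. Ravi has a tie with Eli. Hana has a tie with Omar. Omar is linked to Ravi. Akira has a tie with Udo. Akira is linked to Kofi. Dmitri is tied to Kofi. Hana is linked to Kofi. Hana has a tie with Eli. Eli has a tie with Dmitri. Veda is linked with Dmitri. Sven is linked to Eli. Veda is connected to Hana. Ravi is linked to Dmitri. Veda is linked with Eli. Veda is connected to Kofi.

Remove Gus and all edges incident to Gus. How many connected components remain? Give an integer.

1

Gus's neighbors (Akira and Udo) remain reachable from one another through other ties, so the rest of the network stays in one piece.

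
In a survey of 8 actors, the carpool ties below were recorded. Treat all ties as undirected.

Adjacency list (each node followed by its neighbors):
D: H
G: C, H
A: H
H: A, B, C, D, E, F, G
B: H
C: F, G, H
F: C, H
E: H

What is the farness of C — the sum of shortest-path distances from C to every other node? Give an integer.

Distances from C: A:2, B:2, D:2, E:2, F:1, G:1, H:1.
Sum = 2 + 2 + 2 + 2 + 1 + 1 + 1 = 11.

11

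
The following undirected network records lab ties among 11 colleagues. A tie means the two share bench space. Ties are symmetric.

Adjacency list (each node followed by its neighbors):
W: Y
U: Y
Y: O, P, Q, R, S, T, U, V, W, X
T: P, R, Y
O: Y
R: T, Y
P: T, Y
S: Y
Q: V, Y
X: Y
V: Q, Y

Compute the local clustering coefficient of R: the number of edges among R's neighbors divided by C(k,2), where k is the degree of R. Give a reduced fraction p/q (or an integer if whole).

1

R's neighbors: T and Y (k = 2).
Possible neighbor pairs: C(2,2) = 1. Edges among them: T–Y → e = 1.
Clustering(R) = 1/1.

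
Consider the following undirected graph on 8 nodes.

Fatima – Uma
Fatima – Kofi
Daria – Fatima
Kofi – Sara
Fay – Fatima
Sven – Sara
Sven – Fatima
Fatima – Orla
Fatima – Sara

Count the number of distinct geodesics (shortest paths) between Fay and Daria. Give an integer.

1

The shortest distance is 2, and the only length-2 path is Fay–Fatima–Daria. So there is exactly 1 shortest path.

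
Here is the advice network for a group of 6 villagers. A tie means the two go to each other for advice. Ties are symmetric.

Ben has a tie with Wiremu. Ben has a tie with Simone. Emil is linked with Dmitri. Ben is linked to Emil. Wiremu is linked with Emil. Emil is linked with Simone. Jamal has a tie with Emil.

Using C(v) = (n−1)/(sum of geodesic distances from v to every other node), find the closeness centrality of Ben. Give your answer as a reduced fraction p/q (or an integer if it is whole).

Distances from Ben: Dmitri:2, Emil:1, Jamal:2, Simone:1, Wiremu:1. Sum = 7.
n = 6, so closeness = 5/7.

5/7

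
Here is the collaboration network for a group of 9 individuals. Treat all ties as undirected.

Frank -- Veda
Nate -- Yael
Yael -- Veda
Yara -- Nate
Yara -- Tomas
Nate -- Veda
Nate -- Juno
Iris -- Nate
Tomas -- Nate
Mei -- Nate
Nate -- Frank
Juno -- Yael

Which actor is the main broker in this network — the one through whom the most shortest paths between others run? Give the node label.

Unnormalized betweenness of each node: Frank:0, Iris:0, Juno:0, Mei:0, Nate:23, Tomas:0, Veda:1/2, Yael:1/2, Yara:0.
Nate has the largest value, 23, making it the main broker — the node through which the most shortest paths run.

Nate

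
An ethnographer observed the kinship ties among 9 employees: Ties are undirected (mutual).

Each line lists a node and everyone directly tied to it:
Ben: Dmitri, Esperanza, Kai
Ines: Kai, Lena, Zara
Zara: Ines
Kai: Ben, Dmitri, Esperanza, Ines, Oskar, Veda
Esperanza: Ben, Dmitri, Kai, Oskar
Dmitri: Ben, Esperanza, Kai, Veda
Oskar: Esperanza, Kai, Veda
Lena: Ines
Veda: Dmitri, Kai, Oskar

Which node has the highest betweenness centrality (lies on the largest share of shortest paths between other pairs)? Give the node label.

Kai

Unnormalized betweenness of each node: Ben:0, Dmitri:5/6, Esperanza:5/6, Ines:13, Kai:50/3, Lena:0, Oskar:1/3, Veda:1/3, Zara:0.
Kai has the largest value, 50/3, making it the main broker — the node through which the most shortest paths run.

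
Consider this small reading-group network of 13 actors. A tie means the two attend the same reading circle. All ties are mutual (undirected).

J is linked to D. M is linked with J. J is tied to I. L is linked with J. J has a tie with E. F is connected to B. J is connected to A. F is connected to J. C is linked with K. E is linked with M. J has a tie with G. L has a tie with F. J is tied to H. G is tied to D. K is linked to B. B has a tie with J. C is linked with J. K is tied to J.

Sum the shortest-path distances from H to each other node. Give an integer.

Distances from H: A:2, B:2, C:2, D:2, E:2, F:2, G:2, I:2, J:1, K:2, L:2, M:2.
Sum = 2 + 2 + 2 + 2 + 2 + 2 + 2 + 2 + 1 + 2 + 2 + 2 = 23.

23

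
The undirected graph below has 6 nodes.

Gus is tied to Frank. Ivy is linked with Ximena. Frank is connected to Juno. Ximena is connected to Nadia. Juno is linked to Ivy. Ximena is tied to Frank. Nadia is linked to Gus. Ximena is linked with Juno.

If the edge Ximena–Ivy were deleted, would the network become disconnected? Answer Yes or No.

No

Even without that edge, Ximena still reaches Ivy via Ximena – Juno – Ivy, so the network stays connected. Not a bridge.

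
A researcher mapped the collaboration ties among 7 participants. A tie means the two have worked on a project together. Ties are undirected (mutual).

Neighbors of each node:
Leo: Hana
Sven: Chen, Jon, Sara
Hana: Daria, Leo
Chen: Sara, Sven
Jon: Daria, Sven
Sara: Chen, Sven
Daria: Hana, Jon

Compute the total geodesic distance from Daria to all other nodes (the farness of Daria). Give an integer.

Distances from Daria: Chen:3, Hana:1, Jon:1, Leo:2, Sara:3, Sven:2.
Sum = 3 + 1 + 1 + 2 + 3 + 2 = 12.

12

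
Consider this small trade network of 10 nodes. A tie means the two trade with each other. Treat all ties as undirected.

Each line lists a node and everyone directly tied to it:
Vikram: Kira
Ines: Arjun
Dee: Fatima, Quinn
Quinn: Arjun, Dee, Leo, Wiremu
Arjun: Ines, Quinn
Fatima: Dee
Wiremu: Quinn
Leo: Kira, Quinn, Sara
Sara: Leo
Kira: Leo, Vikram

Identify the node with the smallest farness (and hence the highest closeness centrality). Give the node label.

Farness (sum of distances to all others) for each node — Arjun:21, Dee:21, Fatima:29, Ines:29, Kira:23, Leo:17, Quinn:15, Sara:25, Vikram:31, Wiremu:23.
The smallest farness is 15, for Quinn, so Quinn has the highest closeness.

Quinn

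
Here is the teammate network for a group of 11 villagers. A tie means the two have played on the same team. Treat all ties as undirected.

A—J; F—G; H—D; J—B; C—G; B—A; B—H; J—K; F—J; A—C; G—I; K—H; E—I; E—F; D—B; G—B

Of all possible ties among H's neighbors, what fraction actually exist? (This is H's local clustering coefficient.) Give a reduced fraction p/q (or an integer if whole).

H's neighbors: B, D, and K (k = 3).
Possible neighbor pairs: C(3,2) = 3. Edges among them: B–D → e = 1.
Clustering(H) = 1/3.

1/3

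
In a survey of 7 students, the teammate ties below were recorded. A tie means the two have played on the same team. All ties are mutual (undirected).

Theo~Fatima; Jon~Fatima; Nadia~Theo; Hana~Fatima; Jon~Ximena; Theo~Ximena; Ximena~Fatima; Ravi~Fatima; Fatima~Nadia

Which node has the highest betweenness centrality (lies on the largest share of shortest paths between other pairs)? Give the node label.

Unnormalized betweenness of each node: Fatima:11, Hana:0, Jon:0, Nadia:0, Ravi:0, Theo:1/2, Ximena:1/2.
Fatima has the largest value, 11, making it the main broker — the node through which the most shortest paths run.

Fatima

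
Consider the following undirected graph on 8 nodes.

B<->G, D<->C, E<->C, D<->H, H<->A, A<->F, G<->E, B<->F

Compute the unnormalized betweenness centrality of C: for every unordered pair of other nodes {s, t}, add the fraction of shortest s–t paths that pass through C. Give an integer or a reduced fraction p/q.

Pairs whose geodesics pass through C — D–B: 1/2; D–G: 1; D–E: 1; H–G: 1/2; H–E: 1; A–E: 1/2.
All other pairs contribute 0.
Summing the contributions gives betweenness(C) = 9/2.

9/2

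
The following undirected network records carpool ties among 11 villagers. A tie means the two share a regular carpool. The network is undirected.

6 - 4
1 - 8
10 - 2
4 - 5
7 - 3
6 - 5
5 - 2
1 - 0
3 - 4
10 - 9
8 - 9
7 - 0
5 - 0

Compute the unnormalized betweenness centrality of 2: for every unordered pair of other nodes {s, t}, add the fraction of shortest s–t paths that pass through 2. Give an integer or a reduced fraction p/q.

Pairs whose geodesics pass through 2 — 5–10: 1; 5–9: 1; 10–0: 1; 10–7: 1; 10–3: 1; 10–4: 1; 10–6: 1; 9–3: 1/2; 9–4: 1; 9–6: 1.
All other pairs contribute 0.
Summing the contributions gives betweenness(2) = 19/2.

19/2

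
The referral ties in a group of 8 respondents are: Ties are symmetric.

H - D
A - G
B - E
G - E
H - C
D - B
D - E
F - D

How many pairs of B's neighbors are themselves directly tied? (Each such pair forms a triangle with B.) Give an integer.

B's neighbors: D and E.
Neighbor pairs that are themselves tied: B–D–E. Each forms one triangle with B, for 1 in total.

1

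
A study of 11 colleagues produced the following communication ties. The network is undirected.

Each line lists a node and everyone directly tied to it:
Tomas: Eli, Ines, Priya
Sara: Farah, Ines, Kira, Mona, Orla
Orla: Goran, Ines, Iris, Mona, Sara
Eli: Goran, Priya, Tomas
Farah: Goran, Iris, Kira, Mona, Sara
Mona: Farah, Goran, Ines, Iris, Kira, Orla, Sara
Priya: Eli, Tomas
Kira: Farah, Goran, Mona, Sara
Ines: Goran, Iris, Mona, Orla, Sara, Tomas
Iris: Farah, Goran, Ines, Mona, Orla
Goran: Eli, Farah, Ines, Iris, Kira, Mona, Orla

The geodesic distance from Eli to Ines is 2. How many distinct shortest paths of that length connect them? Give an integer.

2

The shortest distance is 2. The length-2 paths are: Eli–Tomas–Ines; Eli–Goran–Ines.
That gives 2 distinct shortest paths.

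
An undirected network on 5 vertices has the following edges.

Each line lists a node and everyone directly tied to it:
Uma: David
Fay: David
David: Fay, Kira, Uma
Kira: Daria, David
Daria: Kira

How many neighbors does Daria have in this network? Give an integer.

Daria is directly tied to Kira. That is 1 neighbor, so the degree of Daria is 1.

1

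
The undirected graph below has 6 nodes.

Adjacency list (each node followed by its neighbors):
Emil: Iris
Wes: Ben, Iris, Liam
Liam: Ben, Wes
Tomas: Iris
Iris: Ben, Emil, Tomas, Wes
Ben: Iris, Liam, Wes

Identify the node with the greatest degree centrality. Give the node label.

Degrees — Ben:3, Emil:1, Iris:4, Liam:2, Tomas:1, Wes:3.
The maximum is 4, attained only by Iris.

Iris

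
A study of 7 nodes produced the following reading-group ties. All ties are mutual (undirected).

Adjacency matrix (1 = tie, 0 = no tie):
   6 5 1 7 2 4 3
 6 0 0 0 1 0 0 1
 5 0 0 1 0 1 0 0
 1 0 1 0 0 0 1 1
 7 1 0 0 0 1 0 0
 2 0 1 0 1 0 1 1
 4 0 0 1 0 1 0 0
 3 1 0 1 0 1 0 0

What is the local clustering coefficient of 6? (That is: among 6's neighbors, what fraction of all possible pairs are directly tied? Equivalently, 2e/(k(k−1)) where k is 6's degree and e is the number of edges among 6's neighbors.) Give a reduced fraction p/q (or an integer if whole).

0

6's neighbors: 3 and 7 (k = 2).
Possible neighbor pairs: C(2,2) = 1. Edges among them: none → e = 0.
Clustering(6) = 0/1.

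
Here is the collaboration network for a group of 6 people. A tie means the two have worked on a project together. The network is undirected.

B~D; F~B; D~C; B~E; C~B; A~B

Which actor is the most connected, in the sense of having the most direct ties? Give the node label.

Degrees — A:1, B:5, C:2, D:2, E:1, F:1.
The maximum is 5, attained only by B.

B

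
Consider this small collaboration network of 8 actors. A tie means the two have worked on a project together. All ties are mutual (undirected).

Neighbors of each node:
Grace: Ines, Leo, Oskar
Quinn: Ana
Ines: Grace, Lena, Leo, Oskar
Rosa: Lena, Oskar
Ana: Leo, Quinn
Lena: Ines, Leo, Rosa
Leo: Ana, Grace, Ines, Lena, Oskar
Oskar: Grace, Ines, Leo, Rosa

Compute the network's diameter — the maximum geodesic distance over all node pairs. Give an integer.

4

Eccentricity of each node (its greatest distance to any other): Ana:3, Grace:3, Ines:3, Lena:3, Leo:2, Oskar:3, Quinn:4, Rosa:4.
The maximum eccentricity is 4, realized for instance by the pair Quinn–Rosa via Quinn – Ana – Leo – Lena – Rosa. So the diameter is 4.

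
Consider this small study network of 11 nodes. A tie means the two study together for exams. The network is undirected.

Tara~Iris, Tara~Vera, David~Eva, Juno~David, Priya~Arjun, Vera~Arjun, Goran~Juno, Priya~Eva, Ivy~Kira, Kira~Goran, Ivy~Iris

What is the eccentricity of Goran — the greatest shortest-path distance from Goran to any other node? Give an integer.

5

Distances from Goran: Arjun:5, David:2, Eva:3, Iris:3, Ivy:2, Juno:1, Kira:1, Priya:4, Tara:4, Vera:5.
The largest is 5 (to Arjun and Vera), so the eccentricity of Goran is 5.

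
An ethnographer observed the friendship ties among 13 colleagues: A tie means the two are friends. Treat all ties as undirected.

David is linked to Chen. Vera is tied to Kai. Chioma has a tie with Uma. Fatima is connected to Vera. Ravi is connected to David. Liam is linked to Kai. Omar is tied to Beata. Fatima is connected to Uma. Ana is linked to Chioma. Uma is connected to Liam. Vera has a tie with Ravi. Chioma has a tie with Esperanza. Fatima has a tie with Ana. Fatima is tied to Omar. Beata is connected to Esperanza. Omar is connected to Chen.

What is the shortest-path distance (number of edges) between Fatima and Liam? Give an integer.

One shortest route is Fatima – Uma – Liam, which uses 2 edges, and Fatima and Liam are not directly tied, so nothing shorter exists. So d(Fatima,Liam) = 2.

2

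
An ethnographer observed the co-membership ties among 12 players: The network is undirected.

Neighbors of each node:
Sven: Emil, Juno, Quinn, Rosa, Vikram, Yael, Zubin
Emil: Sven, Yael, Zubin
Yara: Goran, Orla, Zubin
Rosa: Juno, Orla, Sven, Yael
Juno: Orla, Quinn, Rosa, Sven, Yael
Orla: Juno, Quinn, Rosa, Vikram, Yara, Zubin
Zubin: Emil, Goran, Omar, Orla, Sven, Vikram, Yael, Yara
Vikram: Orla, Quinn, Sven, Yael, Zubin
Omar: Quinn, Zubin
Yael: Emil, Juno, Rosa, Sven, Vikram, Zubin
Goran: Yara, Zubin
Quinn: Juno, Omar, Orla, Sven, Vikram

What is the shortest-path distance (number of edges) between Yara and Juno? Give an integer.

2

One shortest route is Yara – Orla – Juno, which uses 2 edges, and Yara and Juno are not directly tied, so nothing shorter exists. So d(Yara,Juno) = 2.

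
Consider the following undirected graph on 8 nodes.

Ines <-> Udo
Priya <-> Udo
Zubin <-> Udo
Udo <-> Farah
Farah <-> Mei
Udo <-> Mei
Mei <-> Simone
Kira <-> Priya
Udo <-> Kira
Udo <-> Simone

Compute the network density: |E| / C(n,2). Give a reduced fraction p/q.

5/14

There are 10 edges and 8 nodes, so the maximum possible is C(8,2) = 28.
Density = 10/28 = 5/14.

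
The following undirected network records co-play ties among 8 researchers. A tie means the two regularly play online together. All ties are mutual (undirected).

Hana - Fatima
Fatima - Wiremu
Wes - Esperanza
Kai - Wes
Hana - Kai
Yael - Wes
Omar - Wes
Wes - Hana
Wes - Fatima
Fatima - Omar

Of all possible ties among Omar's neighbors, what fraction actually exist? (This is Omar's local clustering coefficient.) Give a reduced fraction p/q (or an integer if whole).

Omar's neighbors: Fatima and Wes (k = 2).
Possible neighbor pairs: C(2,2) = 1. Edges among them: Fatima–Wes → e = 1.
Clustering(Omar) = 1/1.

1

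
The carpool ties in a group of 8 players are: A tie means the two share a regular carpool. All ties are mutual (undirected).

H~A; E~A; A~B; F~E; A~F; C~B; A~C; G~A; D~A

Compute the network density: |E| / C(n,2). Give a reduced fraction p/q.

9/28

There are 9 edges and 8 nodes, so the maximum possible is C(8,2) = 28.
Density = 9/28.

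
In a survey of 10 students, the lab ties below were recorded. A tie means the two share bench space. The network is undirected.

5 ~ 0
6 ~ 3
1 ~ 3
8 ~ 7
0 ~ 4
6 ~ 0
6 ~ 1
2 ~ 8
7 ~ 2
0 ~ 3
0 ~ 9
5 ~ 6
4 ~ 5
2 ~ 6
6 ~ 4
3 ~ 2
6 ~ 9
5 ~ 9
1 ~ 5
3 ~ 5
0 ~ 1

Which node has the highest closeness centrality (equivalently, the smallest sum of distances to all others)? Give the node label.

6

Farness (sum of distances to all others) for each node — 0:14, 1:16, 2:14, 3:13, 4:17, 5:14, 6:11, 7:21, 8:21, 9:17.
The smallest farness is 11, for 6, so 6 has the highest closeness.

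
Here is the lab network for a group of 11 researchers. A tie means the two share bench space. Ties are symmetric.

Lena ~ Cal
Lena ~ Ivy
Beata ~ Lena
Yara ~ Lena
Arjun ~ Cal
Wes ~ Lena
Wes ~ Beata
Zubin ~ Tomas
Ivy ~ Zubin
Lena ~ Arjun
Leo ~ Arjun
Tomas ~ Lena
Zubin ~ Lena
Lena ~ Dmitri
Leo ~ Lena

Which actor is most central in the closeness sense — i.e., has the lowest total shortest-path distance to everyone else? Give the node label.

Farness (sum of distances to all others) for each node — Arjun:17, Beata:18, Cal:18, Dmitri:19, Ivy:18, Lena:10, Leo:18, Tomas:18, Wes:18, Yara:19, Zubin:17.
The smallest farness is 10, for Lena, so Lena has the highest closeness.

Lena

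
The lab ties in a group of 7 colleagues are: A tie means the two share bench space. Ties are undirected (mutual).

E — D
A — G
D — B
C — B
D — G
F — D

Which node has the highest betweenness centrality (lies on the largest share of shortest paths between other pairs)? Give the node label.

D

Unnormalized betweenness of each node: A:0, B:5, C:0, D:13, E:0, F:0, G:5.
D has the largest value, 13, making it the main broker — the node through which the most shortest paths run.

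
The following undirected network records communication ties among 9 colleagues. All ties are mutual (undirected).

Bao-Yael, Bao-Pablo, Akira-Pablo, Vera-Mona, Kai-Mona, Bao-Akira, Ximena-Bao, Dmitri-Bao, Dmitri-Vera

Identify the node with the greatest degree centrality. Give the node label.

Bao

Degrees — Akira:2, Bao:5, Dmitri:2, Kai:1, Mona:2, Pablo:2, Vera:2, Ximena:1, Yael:1.
The maximum is 5, attained only by Bao.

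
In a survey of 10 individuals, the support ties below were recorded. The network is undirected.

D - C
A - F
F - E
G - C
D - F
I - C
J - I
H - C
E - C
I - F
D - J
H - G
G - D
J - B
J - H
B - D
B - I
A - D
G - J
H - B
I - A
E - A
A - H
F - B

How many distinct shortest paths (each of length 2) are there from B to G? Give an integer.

The shortest distance is 2. The length-2 paths are: B–D–G; B–H–G; B–J–G.
That gives 3 distinct shortest paths.

3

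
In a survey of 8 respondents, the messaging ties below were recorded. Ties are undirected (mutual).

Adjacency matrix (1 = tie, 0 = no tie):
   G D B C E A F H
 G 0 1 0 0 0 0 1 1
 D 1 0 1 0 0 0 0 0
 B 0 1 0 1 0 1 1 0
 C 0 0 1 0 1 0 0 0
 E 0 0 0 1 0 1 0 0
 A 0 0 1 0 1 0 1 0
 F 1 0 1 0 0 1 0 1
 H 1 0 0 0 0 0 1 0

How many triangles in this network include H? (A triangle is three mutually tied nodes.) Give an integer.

1

H's neighbors: F and G.
Neighbor pairs that are themselves tied: H–F–G. Each forms one triangle with H, for 1 in total.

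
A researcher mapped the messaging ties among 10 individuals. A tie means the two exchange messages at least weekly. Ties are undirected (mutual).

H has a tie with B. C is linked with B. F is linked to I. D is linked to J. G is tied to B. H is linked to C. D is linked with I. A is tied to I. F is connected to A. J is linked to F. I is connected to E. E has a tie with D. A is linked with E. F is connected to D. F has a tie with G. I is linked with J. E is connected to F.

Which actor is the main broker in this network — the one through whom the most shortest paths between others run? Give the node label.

F

Unnormalized betweenness of each node: A:0, B:14, C:0, D:1/3, E:1/3, F:127/6, G:18, H:0, I:7/6, J:0.
F has the largest value, 127/6, making it the main broker — the node through which the most shortest paths run.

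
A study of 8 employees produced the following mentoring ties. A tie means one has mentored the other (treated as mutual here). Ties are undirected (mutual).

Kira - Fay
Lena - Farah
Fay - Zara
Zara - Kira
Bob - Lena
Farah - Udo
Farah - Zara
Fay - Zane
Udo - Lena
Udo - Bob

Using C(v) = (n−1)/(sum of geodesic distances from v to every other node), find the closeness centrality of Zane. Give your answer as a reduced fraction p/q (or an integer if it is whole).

Distances from Zane: Bob:5, Farah:3, Fay:1, Kira:2, Lena:4, Udo:4, Zara:2. Sum = 21.
n = 8, so closeness = 7/21 = 1/3.

1/3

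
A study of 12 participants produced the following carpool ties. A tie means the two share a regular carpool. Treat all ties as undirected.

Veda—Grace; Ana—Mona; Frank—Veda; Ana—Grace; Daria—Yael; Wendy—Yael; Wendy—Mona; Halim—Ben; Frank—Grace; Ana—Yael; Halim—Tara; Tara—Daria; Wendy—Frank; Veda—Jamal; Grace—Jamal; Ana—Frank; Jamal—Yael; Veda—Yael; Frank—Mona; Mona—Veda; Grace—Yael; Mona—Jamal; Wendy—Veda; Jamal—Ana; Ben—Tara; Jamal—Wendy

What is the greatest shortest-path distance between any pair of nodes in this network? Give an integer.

Eccentricity of each node (its greatest distance to any other): Ana:4, Ben:5, Daria:3, Frank:5, Grace:4, Halim:5, Jamal:4, Mona:5, Tara:4, Veda:4, Wendy:4, Yael:3.
The maximum eccentricity is 5, realized for instance by the pair Frank–Ben via Frank – Veda – Yael – Daria – Tara – Ben. So the diameter is 5.

5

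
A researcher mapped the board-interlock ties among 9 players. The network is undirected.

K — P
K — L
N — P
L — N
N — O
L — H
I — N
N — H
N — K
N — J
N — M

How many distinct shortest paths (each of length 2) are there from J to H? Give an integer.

The shortest distance is 2, and the only length-2 path is J–N–H. So there is exactly 1 shortest path.

1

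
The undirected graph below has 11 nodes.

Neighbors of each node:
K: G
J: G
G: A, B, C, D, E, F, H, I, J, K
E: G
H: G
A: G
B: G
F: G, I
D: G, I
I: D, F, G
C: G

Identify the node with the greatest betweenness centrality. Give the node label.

G

Unnormalized betweenness of each node: A:0, B:0, C:0, D:0, E:0, F:0, G:85/2, H:0, I:1/2, J:0, K:0.
G has the largest value, 85/2, making it the main broker — the node through which the most shortest paths run.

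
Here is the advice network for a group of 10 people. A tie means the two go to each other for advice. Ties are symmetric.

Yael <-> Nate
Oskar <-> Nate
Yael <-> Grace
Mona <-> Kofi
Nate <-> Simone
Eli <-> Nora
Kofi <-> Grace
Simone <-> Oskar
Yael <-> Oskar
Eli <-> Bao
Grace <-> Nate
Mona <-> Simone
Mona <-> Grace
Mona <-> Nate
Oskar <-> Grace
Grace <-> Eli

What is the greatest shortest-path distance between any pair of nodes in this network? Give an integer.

4

Eccentricity of each node (its greatest distance to any other): Bao:4, Eli:3, Grace:2, Kofi:3, Mona:3, Nate:3, Nora:4, Oskar:3, Simone:4, Yael:3.
The maximum eccentricity is 4, realized for instance by the pair Bao–Simone via Bao – Eli – Grace – Nate – Simone. So the diameter is 4.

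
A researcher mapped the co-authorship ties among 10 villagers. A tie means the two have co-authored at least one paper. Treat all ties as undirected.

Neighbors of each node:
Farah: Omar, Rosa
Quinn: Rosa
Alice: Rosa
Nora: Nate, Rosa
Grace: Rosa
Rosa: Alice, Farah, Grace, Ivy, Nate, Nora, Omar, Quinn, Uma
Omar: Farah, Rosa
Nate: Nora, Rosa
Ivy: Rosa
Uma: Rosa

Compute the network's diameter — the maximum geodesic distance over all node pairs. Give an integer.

2

Eccentricity of each node (its greatest distance to any other): Alice:2, Farah:2, Grace:2, Ivy:2, Nate:2, Nora:2, Omar:2, Quinn:2, Rosa:1, Uma:2.
The maximum eccentricity is 2, realized for instance by the pair Ivy–Nate via Ivy – Rosa – Nate. So the diameter is 2.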